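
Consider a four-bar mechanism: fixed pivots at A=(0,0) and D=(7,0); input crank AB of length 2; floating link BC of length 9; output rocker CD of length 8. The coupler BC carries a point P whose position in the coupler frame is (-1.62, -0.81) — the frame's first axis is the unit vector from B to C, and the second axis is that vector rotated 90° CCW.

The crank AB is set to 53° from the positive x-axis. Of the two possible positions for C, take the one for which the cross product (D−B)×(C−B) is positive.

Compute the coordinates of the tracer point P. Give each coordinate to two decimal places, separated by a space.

A=(0,0), D=(7.00,0)
B = A + 2.00·(cos53°, sin53°) = (1.2036, 1.5973)
|BD| = 6.0124
circle(B,9.00) ∩ circle(D,8.00): a=4.4199, h=7.8399
  candidates: C₊=(7.5475,7.9812) cross=47.137; C₋=(3.3820,-7.1351) cross=-47.137
  mode + wants cross > 0 → take C=(7.5475,7.9812) (cross=47.137)
ex = (C−B)/|BC| = (0.7049,0.7093); ey = (-0.7093,0.7049)
P = B + -1.62·ex + -0.81·ey = (0.6363,-0.1228)

0.64 -0.12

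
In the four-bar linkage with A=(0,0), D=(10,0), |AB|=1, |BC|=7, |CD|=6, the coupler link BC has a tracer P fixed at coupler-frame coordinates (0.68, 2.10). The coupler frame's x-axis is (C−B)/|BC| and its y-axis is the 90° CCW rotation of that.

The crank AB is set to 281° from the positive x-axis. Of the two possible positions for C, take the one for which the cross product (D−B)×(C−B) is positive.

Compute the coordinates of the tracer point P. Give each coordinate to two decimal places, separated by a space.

-0.74 1.02

A=(0,0), D=(10.00,0)
B = A + 1.00·(cos281°, sin281°) = (0.1908, -0.9816)
|BD| = 9.8582
circle(B,7.00) ∩ circle(D,6.00): a=5.5884, h=4.2154
  candidates: C₊=(5.3317,3.7693) cross=41.556; C₋=(6.1712,-4.6196) cross=-41.556
  mode + wants cross > 0 → take C=(5.3317,3.7693) (cross=41.556)
ex = (C−B)/|BC| = (0.7344,0.6787); ey = (-0.6787,0.7344)
P = B + 0.68·ex + 2.10·ey = (-0.7351,1.0222)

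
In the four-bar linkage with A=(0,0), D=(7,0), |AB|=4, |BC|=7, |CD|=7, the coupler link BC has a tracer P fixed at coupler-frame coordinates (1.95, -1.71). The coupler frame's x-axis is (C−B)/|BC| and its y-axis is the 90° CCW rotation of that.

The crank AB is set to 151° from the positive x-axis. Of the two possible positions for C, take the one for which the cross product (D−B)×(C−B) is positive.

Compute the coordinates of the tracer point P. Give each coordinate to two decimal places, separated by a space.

A=(0,0), D=(7.00,0)
B = A + 4.00·(cos151°, sin151°) = (-3.4985, 1.9392)
|BD| = 10.6761
circle(B,7.00) ∩ circle(D,7.00): a=5.3380, h=4.5283
  candidates: C₊=(2.5733,5.4226) cross=48.344; C₋=(0.9282,-3.4833) cross=-48.344
  mode + wants cross > 0 → take C=(2.5733,5.4226) (cross=48.344)
ex = (C−B)/|BC| = (0.8674,0.4976); ey = (-0.4976,0.8674)
P = B + 1.95·ex + -1.71·ey = (-0.9561,1.4263)

-0.96 1.43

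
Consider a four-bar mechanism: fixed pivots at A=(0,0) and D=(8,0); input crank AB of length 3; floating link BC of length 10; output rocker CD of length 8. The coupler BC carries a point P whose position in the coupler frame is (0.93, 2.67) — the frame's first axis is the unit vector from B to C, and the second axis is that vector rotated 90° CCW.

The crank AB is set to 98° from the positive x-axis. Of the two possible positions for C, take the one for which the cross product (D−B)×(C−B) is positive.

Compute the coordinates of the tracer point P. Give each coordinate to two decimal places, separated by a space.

A=(0,0), D=(8.00,0)
B = A + 3.00·(cos98°, sin98°) = (-0.4175, 2.9708)
|BD| = 8.9264
circle(B,10.00) ∩ circle(D,8.00): a=6.4797, h=7.6167
  candidates: C₊=(8.2277,7.9968) cross=67.989; C₋=(3.1579,-6.3682) cross=-67.989
  mode + wants cross > 0 → take C=(8.2277,7.9968) (cross=67.989)
ex = (C−B)/|BC| = (0.8645,0.5026); ey = (-0.5026,0.8645)
P = B + 0.93·ex + 2.67·ey = (-0.9554,5.7465)

-0.96 5.75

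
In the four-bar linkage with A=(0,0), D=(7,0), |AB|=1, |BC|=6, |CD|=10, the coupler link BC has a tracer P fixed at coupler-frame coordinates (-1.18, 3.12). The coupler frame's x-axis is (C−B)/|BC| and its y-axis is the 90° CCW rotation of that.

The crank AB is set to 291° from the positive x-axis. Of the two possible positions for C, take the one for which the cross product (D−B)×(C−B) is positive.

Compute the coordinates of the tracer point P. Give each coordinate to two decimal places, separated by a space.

-2.11 -3.18

A=(0,0), D=(7.00,0)
B = A + 1.00·(cos291°, sin291°) = (0.3584, -0.9336)
|BD| = 6.7069
circle(B,6.00) ∩ circle(D,10.00): a=-1.4177, h=5.8301
  candidates: C₊=(-1.8571,4.6424) cross=39.102; C₋=(-0.2340,-6.9043) cross=-39.102
  mode + wants cross > 0 → take C=(-1.8571,4.6424) (cross=39.102)
ex = (C−B)/|BC| = (-0.3692,0.9293); ey = (-0.9293,-0.3692)
P = B + -1.18·ex + 3.12·ey = (-2.1054,-3.1822)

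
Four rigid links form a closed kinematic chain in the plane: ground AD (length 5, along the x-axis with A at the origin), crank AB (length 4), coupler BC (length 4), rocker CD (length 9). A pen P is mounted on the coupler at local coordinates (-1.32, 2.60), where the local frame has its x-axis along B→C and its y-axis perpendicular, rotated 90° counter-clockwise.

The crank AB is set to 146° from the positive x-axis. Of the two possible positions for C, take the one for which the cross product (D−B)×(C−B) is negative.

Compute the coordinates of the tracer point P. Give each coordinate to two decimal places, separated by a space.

-0.57 3.21

A=(0,0), D=(5.00,0)
B = A + 4.00·(cos146°, sin146°) = (-3.3162, 2.2368)
|BD| = 8.6117
circle(B,4.00) ∩ circle(D,9.00): a=0.5319, h=3.9645
  candidates: C₊=(-1.7728,5.9270) cross=34.141; C₋=(-3.8322,-1.7298) cross=-34.141
  mode - wants cross < 0 → take C=(-3.8322,-1.7298) (cross=-34.141)
ex = (C−B)/|BC| = (-0.1290,-0.9916); ey = (0.9916,-0.1290)
P = B + -1.32·ex + 2.60·ey = (-0.5676,3.2103)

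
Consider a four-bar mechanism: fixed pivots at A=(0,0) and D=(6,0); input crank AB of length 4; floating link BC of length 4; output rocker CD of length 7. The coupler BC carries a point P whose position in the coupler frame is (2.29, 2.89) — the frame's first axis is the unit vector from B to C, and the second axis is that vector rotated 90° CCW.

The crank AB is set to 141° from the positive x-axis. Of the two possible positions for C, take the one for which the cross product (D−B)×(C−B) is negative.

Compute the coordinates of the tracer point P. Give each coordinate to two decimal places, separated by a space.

0.56 2.15

A=(0,0), D=(6.00,0)
B = A + 4.00·(cos141°, sin141°) = (-3.1086, 2.5173)
|BD| = 9.4500
circle(B,4.00) ∩ circle(D,7.00): a=2.9790, h=2.6694
  candidates: C₊=(0.4738,4.2967) cross=25.226; C₋=(-0.9483,-0.8492) cross=-25.226
  mode - wants cross < 0 → take C=(-0.9483,-0.8492) (cross=-25.226)
ex = (C−B)/|BC| = (0.5401,-0.8416); ey = (0.8416,0.5401)
P = B + 2.29·ex + 2.89·ey = (0.5605,2.1508)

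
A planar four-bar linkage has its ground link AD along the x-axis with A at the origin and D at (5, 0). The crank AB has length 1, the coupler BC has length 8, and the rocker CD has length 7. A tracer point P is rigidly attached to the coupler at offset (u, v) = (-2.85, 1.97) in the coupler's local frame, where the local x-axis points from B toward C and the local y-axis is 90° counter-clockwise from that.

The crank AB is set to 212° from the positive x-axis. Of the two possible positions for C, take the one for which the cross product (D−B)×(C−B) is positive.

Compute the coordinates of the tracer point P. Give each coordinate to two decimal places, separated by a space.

-3.89 -2.20

A=(0,0), D=(5.00,0)
B = A + 1.00·(cos212°, sin212°) = (-0.8480, -0.5299)
|BD| = 5.8720
circle(B,8.00) ∩ circle(D,7.00): a=4.2133, h=6.8006
  candidates: C₊=(2.7343,6.6232) cross=39.933; C₋=(3.9617,-6.9226) cross=-39.933
  mode + wants cross > 0 → take C=(2.7343,6.6232) (cross=39.933)
ex = (C−B)/|BC| = (0.4478,0.8941); ey = (-0.8941,0.4478)
P = B + -2.85·ex + 1.97·ey = (-3.8857,-2.1961)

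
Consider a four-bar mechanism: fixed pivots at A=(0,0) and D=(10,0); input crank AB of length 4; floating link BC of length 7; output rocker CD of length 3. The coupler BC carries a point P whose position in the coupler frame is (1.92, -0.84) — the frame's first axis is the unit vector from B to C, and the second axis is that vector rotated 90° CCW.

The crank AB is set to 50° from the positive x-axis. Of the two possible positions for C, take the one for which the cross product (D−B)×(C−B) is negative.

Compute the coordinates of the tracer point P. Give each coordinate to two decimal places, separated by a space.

3.37 1.13

A=(0,0), D=(10.00,0)
B = A + 4.00·(cos50°, sin50°) = (2.5712, 3.0642)
|BD| = 8.0360
circle(B,7.00) ∩ circle(D,3.00): a=6.5068, h=2.5810
  candidates: C₊=(9.5705,2.9691) cross=20.741; C₋=(7.6022,-1.8029) cross=-20.741
  mode - wants cross < 0 → take C=(7.6022,-1.8029) (cross=-20.741)
ex = (C−B)/|BC| = (0.7187,-0.6953); ey = (0.6953,0.7187)
P = B + 1.92·ex + -0.84·ey = (3.3670,1.1255)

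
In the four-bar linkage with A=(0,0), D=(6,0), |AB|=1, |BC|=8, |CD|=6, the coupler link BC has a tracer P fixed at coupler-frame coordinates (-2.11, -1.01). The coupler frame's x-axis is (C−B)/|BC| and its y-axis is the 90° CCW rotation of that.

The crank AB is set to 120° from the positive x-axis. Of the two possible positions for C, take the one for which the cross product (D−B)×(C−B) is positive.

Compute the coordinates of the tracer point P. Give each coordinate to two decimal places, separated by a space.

A=(0,0), D=(6.00,0)
B = A + 1.00·(cos120°, sin120°) = (-0.5000, 0.8660)
|BD| = 6.5574
circle(B,8.00) ∩ circle(D,6.00): a=5.4137, h=5.8900
  candidates: C₊=(5.6442,5.9894) cross=38.623; C₋=(4.0884,-5.6873) cross=-38.623
  mode + wants cross > 0 → take C=(5.6442,5.9894) (cross=38.623)
ex = (C−B)/|BC| = (0.7680,0.6404); ey = (-0.6404,0.7680)
P = B + -2.11·ex + -1.01·ey = (-1.4737,-1.2610)

-1.47 -1.26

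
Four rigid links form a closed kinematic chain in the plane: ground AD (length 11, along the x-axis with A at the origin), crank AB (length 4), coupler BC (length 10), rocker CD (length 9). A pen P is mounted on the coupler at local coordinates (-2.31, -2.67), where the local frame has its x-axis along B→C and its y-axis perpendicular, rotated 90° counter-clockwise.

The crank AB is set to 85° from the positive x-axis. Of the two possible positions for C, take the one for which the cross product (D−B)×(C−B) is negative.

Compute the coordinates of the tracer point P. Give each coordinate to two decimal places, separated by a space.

A=(0,0), D=(11.00,0)
B = A + 4.00·(cos85°, sin85°) = (0.3486, 3.9848)
|BD| = 11.3723
circle(B,10.00) ∩ circle(D,9.00): a=6.5215, h=7.5809
  candidates: C₊=(9.1130,8.8000) cross=86.212; C₋=(3.8004,-5.4006) cross=-86.212
  mode - wants cross < 0 → take C=(3.8004,-5.4006) (cross=-86.212)
ex = (C−B)/|BC| = (0.3452,-0.9385); ey = (0.9385,0.3452)
P = B + -2.31·ex + -2.67·ey = (-2.9546,5.2312)

-2.95 5.23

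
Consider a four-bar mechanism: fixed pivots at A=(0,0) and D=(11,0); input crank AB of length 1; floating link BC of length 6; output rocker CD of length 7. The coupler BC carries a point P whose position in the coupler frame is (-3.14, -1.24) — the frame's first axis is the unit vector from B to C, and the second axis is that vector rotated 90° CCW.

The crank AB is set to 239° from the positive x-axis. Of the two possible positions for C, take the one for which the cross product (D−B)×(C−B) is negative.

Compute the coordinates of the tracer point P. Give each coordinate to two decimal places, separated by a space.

-3.88 -0.63

A=(0,0), D=(11.00,0)
B = A + 1.00·(cos239°, sin239°) = (-0.5150, -0.8572)
|BD| = 11.5469
circle(B,6.00) ∩ circle(D,7.00): a=5.2105, h=2.9750
  candidates: C₊=(4.4603,2.4964) cross=34.352; C₋=(4.9020,-3.4371) cross=-34.352
  mode - wants cross < 0 → take C=(4.9020,-3.4371) (cross=-34.352)
ex = (C−B)/|BC| = (0.9028,-0.4300); ey = (0.4300,0.9028)
P = B + -3.14·ex + -1.24·ey = (-3.8831,-0.6265)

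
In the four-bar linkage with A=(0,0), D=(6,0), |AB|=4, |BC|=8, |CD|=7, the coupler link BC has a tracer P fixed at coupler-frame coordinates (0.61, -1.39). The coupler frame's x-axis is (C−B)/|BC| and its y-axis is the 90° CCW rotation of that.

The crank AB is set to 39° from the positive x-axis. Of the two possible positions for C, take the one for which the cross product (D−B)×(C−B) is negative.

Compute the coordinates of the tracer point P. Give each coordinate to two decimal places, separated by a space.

1.62 2.21

A=(0,0), D=(6.00,0)
B = A + 4.00·(cos39°, sin39°) = (3.1086, 2.5173)
|BD| = 3.8337
circle(B,8.00) ∩ circle(D,7.00): a=3.8732, h=6.9999
  candidates: C₊=(10.6261,5.2535) cross=26.835; C₋=(1.4335,-5.3054) cross=-26.835
  mode - wants cross < 0 → take C=(1.4335,-5.3054) (cross=-26.835)
ex = (C−B)/|BC| = (-0.2094,-0.9778); ey = (0.9778,-0.2094)
P = B + 0.61·ex + -1.39·ey = (1.6217,2.2118)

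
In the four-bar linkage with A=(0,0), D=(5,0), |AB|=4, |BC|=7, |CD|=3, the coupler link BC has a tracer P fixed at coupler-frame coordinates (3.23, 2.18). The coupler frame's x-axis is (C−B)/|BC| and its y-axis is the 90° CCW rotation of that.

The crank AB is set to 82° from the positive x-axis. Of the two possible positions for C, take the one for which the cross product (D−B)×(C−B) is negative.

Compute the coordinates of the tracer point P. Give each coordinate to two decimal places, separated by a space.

A=(0,0), D=(5.00,0)
B = A + 4.00·(cos82°, sin82°) = (0.5567, 3.9611)
|BD| = 5.9526
circle(B,7.00) ∩ circle(D,3.00): a=6.3362, h=2.9754
  candidates: C₊=(7.2663,1.9657) cross=17.711; C₋=(3.3064,-2.4762) cross=-17.711
  mode - wants cross < 0 → take C=(3.3064,-2.4762) (cross=-17.711)
ex = (C−B)/|BC| = (0.3928,-0.9196); ey = (0.9196,0.3928)
P = B + 3.23·ex + 2.18·ey = (3.8303,1.8471)

3.83 1.85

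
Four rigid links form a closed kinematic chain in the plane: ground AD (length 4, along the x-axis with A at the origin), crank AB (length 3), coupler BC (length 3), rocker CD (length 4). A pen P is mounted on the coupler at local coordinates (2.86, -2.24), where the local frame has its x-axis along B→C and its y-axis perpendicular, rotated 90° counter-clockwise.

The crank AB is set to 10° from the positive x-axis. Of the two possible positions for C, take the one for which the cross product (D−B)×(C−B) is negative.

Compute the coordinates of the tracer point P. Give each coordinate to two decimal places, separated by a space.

-0.25 2.23

A=(0,0), D=(4.00,0)
B = A + 3.00·(cos10°, sin10°) = (2.9544, 0.5209)
|BD| = 1.1682
circle(B,3.00) ∩ circle(D,4.00): a=-2.4121, h=1.7838
  candidates: C₊=(1.5910,3.1932) cross=2.084; C₋=(0.0000,-0.0000) cross=-2.084
  mode - wants cross < 0 → take C=(0.0000,-0.0000) (cross=-2.084)
ex = (C−B)/|BC| = (-0.9848,-0.1736); ey = (0.1736,-0.9848)
P = B + 2.86·ex + -2.24·ey = (-0.2511,2.2303)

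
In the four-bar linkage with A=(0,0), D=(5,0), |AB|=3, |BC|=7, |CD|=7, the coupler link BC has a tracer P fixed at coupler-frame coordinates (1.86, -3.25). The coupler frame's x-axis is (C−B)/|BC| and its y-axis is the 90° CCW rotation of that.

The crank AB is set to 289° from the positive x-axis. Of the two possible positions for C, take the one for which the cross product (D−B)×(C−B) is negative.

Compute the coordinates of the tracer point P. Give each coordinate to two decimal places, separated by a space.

0.69 -6.57

A=(0,0), D=(5.00,0)
B = A + 3.00·(cos289°, sin289°) = (0.9767, -2.8366)
|BD| = 4.9227
circle(B,7.00) ∩ circle(D,7.00): a=2.4613, h=6.5530
  candidates: C₊=(-0.7876,3.9375) cross=32.258; C₋=(6.7643,-6.7740) cross=-32.258
  mode - wants cross < 0 → take C=(6.7643,-6.7740) (cross=-32.258)
ex = (C−B)/|BC| = (0.8268,-0.5625); ey = (0.5625,0.8268)
P = B + 1.86·ex + -3.25·ey = (0.6865,-6.5699)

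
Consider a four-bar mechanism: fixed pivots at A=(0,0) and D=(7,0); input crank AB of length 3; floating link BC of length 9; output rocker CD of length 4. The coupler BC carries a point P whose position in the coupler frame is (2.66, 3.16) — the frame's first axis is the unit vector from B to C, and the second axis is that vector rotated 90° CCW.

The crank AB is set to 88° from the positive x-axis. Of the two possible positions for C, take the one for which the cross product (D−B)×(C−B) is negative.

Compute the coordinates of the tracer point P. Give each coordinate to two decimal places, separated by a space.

A=(0,0), D=(7.00,0)
B = A + 3.00·(cos88°, sin88°) = (0.1047, 2.9982)
|BD| = 7.5189
circle(B,9.00) ∩ circle(D,4.00): a=8.0819, h=3.9602
  candidates: C₊=(9.0954,3.4072) cross=29.776; C₋=(5.9371,-3.8562) cross=-29.776
  mode - wants cross < 0 → take C=(5.9371,-3.8562) (cross=-29.776)
ex = (C−B)/|BC| = (0.6480,-0.7616); ey = (0.7616,0.6480)
P = B + 2.66·ex + 3.16·ey = (4.2352,3.0202)

4.24 3.02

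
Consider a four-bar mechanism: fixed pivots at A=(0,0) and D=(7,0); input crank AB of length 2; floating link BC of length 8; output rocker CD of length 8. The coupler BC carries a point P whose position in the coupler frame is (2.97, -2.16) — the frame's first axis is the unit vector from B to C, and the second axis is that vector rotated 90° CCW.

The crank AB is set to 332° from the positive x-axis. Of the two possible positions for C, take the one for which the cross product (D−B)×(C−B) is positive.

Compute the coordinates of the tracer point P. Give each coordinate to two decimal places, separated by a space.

4.37 1.65

A=(0,0), D=(7.00,0)
B = A + 2.00·(cos332°, sin332°) = (1.7659, -0.9389)
|BD| = 5.3177
circle(B,8.00) ∩ circle(D,8.00): a=2.6588, h=7.5452
  candidates: C₊=(3.0507,6.9572) cross=40.123; C₋=(5.7152,-7.8962) cross=-40.123
  mode + wants cross > 0 → take C=(3.0507,6.9572) (cross=40.123)
ex = (C−B)/|BC| = (0.1606,0.9870); ey = (-0.9870,0.1606)
P = B + 2.97·ex + -2.16·ey = (4.3748,1.6456)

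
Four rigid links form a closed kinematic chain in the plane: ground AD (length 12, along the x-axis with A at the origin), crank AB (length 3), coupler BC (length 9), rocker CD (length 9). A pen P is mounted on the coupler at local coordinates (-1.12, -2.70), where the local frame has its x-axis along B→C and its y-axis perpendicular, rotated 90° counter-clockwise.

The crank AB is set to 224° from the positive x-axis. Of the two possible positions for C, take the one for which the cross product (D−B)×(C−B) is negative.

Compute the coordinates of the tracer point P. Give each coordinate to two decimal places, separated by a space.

A=(0,0), D=(12.00,0)
B = A + 3.00·(cos224°, sin224°) = (-2.1580, -2.0840)
|BD| = 14.3106
circle(B,9.00) ∩ circle(D,9.00): a=7.1553, h=5.4591
  candidates: C₊=(4.1260,4.3589) cross=78.123; C₋=(5.7160,-6.4429) cross=-78.123
  mode - wants cross < 0 → take C=(5.7160,-6.4429) (cross=-78.123)
ex = (C−B)/|BC| = (0.8749,-0.4843); ey = (0.4843,0.8749)
P = B + -1.12·ex + -2.70·ey = (-4.4456,-3.9037)

-4.45 -3.90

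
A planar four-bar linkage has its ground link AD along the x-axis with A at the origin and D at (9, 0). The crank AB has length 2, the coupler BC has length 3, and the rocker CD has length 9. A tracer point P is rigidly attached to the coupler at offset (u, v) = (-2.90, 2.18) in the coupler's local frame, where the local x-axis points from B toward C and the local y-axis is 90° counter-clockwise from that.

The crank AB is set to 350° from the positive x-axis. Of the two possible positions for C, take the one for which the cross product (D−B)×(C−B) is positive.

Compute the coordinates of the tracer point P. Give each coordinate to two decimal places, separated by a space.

A=(0,0), D=(9.00,0)
B = A + 2.00·(cos350°, sin350°) = (1.9696, -0.3473)
|BD| = 7.0390
circle(B,3.00) ∩ circle(D,9.00): a=-1.5949, h=2.5409
  candidates: C₊=(0.2513,2.1118) cross=17.885; C₋=(0.5020,-2.9638) cross=-17.885
  mode + wants cross > 0 → take C=(0.2513,2.1118) (cross=17.885)
ex = (C−B)/|BC| = (-0.5728,0.8197); ey = (-0.8197,-0.5728)
P = B + -2.90·ex + 2.18·ey = (1.8437,-3.9731)

1.84 -3.97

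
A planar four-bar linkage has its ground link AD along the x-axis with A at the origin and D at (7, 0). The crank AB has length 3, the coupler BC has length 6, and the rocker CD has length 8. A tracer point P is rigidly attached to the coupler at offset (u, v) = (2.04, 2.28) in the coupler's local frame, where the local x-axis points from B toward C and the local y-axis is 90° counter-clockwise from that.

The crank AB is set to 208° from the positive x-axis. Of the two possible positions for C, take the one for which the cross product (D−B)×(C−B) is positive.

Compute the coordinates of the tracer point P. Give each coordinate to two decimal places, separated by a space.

-3.77 1.44

A=(0,0), D=(7.00,0)
B = A + 3.00·(cos208°, sin208°) = (-2.6488, -1.4084)
|BD| = 9.7511
circle(B,6.00) ∩ circle(D,8.00): a=3.4398, h=4.9161
  candidates: C₊=(0.0448,3.9529) cross=47.937; C₋=(1.4650,-5.7761) cross=-47.937
  mode + wants cross > 0 → take C=(0.0448,3.9529) (cross=47.937)
ex = (C−B)/|BC| = (0.4489,0.8936); ey = (-0.8936,0.4489)
P = B + 2.04·ex + 2.28·ey = (-3.7703,1.4380)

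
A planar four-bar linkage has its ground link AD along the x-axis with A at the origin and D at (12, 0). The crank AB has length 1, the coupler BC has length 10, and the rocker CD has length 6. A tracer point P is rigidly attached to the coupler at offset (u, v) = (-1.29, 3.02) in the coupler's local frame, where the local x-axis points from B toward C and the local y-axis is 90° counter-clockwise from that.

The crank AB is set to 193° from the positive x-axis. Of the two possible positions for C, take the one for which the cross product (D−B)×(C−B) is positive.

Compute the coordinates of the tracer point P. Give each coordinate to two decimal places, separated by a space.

-3.51 1.86

A=(0,0), D=(12.00,0)
B = A + 1.00·(cos193°, sin193°) = (-0.9744, -0.2250)
|BD| = 12.9763
circle(B,10.00) ∩ circle(D,6.00): a=8.9542, h=4.4522
  candidates: C₊=(7.9013,4.3818) cross=57.774; C₋=(8.0557,-4.5213) cross=-57.774
  mode + wants cross > 0 → take C=(7.9013,4.3818) (cross=57.774)
ex = (C−B)/|BC| = (0.8876,0.4607); ey = (-0.4607,0.8876)
P = B + -1.29·ex + 3.02·ey = (-3.5106,1.8612)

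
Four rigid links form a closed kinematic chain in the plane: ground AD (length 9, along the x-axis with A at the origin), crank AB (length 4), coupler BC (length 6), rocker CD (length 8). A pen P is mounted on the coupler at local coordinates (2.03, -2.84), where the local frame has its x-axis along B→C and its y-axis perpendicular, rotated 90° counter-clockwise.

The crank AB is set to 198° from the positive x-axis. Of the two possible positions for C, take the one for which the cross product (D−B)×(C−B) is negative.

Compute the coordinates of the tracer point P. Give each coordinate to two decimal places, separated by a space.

A=(0,0), D=(9.00,0)
B = A + 4.00·(cos198°, sin198°) = (-3.8042, -1.2361)
|BD| = 12.8638
circle(B,6.00) ∩ circle(D,8.00): a=5.3435, h=2.7288
  candidates: C₊=(1.2524,1.9936) cross=35.103; C₋=(1.7768,-3.4388) cross=-35.103
  mode - wants cross < 0 → take C=(1.7768,-3.4388) (cross=-35.103)
ex = (C−B)/|BC| = (0.9302,-0.3671); ey = (0.3671,0.9302)
P = B + 2.03·ex + -2.84·ey = (-2.9586,-4.6230)

-2.96 -4.62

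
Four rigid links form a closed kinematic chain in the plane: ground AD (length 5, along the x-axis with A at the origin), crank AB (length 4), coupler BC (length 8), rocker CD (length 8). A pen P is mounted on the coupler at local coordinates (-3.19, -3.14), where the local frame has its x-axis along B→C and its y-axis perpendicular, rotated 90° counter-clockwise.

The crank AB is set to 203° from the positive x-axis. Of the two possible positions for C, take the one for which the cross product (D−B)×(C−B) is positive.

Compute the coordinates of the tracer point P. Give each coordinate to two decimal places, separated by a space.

-2.06 -5.73

A=(0,0), D=(5.00,0)
B = A + 4.00·(cos203°, sin203°) = (-3.6820, -1.5629)
|BD| = 8.8216
circle(B,8.00) ∩ circle(D,8.00): a=4.4108, h=6.6742
  candidates: C₊=(-0.5235,5.7872) cross=58.877; C₋=(1.8415,-7.3501) cross=-58.877
  mode + wants cross > 0 → take C=(-0.5235,5.7872) (cross=58.877)
ex = (C−B)/|BC| = (0.3948,0.9188); ey = (-0.9188,0.3948)
P = B + -3.19·ex + -3.14·ey = (-2.0566,-5.7335)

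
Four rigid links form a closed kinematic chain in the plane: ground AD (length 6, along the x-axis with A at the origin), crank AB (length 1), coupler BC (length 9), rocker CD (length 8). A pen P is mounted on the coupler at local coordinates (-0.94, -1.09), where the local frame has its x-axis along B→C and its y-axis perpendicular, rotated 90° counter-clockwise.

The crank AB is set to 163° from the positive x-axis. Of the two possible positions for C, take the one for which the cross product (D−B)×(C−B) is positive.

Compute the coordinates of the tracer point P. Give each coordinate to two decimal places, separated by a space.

-0.58 -1.10

A=(0,0), D=(6.00,0)
B = A + 1.00·(cos163°, sin163°) = (-0.9563, 0.2924)
|BD| = 6.9624
circle(B,9.00) ∩ circle(D,8.00): a=4.7021, h=7.6740
  candidates: C₊=(4.0639,7.7622) cross=53.430; C₋=(3.4194,-7.5723) cross=-53.430
  mode + wants cross > 0 → take C=(4.0639,7.7622) (cross=53.430)
ex = (C−B)/|BC| = (0.5578,0.8300); ey = (-0.8300,0.5578)
P = B + -0.94·ex + -1.09·ey = (-0.5760,-1.0958)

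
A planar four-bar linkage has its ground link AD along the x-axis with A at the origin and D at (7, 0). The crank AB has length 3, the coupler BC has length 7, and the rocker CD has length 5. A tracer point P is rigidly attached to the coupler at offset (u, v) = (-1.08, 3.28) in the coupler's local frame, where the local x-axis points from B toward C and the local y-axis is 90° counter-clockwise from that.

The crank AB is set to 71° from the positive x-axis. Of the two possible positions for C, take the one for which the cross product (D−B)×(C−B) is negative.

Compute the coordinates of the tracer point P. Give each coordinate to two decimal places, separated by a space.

3.62 5.06

A=(0,0), D=(7.00,0)
B = A + 3.00·(cos71°, sin71°) = (0.9767, 2.8366)
|BD| = 6.6578
circle(B,7.00) ∩ circle(D,5.00): a=5.1313, h=4.7613
  candidates: C₊=(7.6475,4.9579) cross=31.700; C₋=(3.5904,-3.6572) cross=-31.700
  mode - wants cross < 0 → take C=(3.5904,-3.6572) (cross=-31.700)
ex = (C−B)/|BC| = (0.3734,-0.9277); ey = (0.9277,0.3734)
P = B + -1.08·ex + 3.28·ey = (3.6162,5.0632)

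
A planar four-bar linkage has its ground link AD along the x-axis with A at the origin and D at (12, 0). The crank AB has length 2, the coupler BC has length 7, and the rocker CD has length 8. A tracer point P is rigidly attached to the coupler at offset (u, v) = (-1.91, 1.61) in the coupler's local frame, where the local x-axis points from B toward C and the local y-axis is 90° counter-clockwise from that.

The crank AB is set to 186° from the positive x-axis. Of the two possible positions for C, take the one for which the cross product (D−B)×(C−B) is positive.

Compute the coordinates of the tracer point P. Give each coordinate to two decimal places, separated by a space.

A=(0,0), D=(12.00,0)
B = A + 2.00·(cos186°, sin186°) = (-1.9890, -0.2091)
|BD| = 13.9906
circle(B,7.00) ∩ circle(D,8.00): a=6.4592, h=2.6978
  candidates: C₊=(4.4292,2.5850) cross=37.744; C₋=(4.5098,-2.8101) cross=-37.744
  mode + wants cross > 0 → take C=(4.4292,2.5850) (cross=37.744)
ex = (C−B)/|BC| = (0.9169,0.3992); ey = (-0.3992,0.9169)
P = B + -1.91·ex + 1.61·ey = (-4.3829,0.5047)

-4.38 0.50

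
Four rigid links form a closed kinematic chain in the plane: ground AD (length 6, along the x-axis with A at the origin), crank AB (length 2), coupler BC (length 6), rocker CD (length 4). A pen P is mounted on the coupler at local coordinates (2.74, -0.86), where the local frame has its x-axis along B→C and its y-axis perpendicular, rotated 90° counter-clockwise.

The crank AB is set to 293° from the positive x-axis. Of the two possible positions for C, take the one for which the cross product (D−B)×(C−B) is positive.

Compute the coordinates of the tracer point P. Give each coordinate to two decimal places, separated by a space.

A=(0,0), D=(6.00,0)
B = A + 2.00·(cos293°, sin293°) = (0.7815, -1.8410)
|BD| = 5.5338
circle(B,6.00) ∩ circle(D,4.00): a=4.5740, h=3.8831
  candidates: C₊=(3.8030,3.3426) cross=21.488; C₋=(6.3868,-3.9813) cross=-21.488
  mode + wants cross > 0 → take C=(3.8030,3.3426) (cross=21.488)
ex = (C−B)/|BC| = (0.5036,0.8639); ey = (-0.8639,0.5036)
P = B + 2.74·ex + -0.86·ey = (2.9043,0.0931)

2.90 0.09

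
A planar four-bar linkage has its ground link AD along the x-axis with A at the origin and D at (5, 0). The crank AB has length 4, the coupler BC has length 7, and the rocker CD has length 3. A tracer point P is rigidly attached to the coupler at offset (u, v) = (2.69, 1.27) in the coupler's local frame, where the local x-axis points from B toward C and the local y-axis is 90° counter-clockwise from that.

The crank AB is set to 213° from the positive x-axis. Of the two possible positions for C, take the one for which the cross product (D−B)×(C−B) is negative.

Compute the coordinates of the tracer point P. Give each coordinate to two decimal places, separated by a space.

-0.58 -1.10

A=(0,0), D=(5.00,0)
B = A + 4.00·(cos213°, sin213°) = (-3.3547, -2.1786)
|BD| = 8.6341
circle(B,7.00) ∩ circle(D,3.00): a=6.6334, h=2.2355
  candidates: C₊=(2.5000,1.6584) cross=19.302; C₋=(3.6282,-2.6680) cross=-19.302
  mode - wants cross < 0 → take C=(3.6282,-2.6680) (cross=-19.302)
ex = (C−B)/|BC| = (0.9976,-0.0699); ey = (0.0699,0.9976)
P = B + 2.69·ex + 1.27·ey = (-0.5825,-1.0997)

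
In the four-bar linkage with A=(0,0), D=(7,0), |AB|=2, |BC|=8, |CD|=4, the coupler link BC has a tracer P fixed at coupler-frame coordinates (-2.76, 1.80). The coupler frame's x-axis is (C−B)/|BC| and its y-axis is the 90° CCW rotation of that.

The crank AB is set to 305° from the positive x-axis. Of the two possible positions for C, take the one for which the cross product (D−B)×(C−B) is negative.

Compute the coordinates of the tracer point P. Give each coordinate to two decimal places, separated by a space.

-1.12 0.76

A=(0,0), D=(7.00,0)
B = A + 2.00·(cos305°, sin305°) = (1.1472, -1.6383)
|BD| = 6.0778
circle(B,8.00) ∩ circle(D,4.00): a=6.9877, h=3.8951
  candidates: C₊=(6.8262,3.9962) cross=23.674; C₋=(8.9262,-3.5057) cross=-23.674
  mode - wants cross < 0 → take C=(8.9262,-3.5057) (cross=-23.674)
ex = (C−B)/|BC| = (0.9724,-0.2334); ey = (0.2334,0.9724)
P = B + -2.76·ex + 1.80·ey = (-1.1164,0.7562)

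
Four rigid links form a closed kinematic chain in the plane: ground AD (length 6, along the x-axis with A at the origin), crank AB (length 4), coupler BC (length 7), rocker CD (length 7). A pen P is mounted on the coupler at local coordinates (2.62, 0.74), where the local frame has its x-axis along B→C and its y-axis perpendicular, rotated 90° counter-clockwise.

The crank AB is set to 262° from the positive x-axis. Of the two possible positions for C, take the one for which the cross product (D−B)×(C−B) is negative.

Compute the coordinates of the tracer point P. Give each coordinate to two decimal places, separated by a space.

2.13 -4.43

A=(0,0), D=(6.00,0)
B = A + 4.00·(cos262°, sin262°) = (-0.5567, -3.9611)
|BD| = 7.6603
circle(B,7.00) ∩ circle(D,7.00): a=3.8302, h=5.8592
  candidates: C₊=(-0.3081,3.0345) cross=44.883; C₋=(5.7514,-6.9956) cross=-44.883
  mode - wants cross < 0 → take C=(5.7514,-6.9956) (cross=-44.883)
ex = (C−B)/|BC| = (0.9012,-0.4335); ey = (0.4335,0.9012)
P = B + 2.62·ex + 0.74·ey = (2.1251,-4.4300)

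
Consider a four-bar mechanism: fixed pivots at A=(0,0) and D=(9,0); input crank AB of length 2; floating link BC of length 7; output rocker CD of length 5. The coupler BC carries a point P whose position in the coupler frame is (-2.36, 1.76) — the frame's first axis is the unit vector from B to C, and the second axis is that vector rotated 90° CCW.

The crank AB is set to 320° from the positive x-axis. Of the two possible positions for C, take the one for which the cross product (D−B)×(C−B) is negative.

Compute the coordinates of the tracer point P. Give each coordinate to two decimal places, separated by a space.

0.37 1.42

A=(0,0), D=(9.00,0)
B = A + 2.00·(cos320°, sin320°) = (1.5321, -1.2856)
|BD| = 7.5778
circle(B,7.00) ∩ circle(D,5.00): a=5.3725, h=4.4874
  candidates: C₊=(6.0654,4.0482) cross=34.004; C₋=(7.5880,-4.7965) cross=-34.004
  mode - wants cross < 0 → take C=(7.5880,-4.7965) (cross=-34.004)
ex = (C−B)/|BC| = (0.8651,-0.5016); ey = (0.5016,0.8651)
P = B + -2.36·ex + 1.76·ey = (0.3731,1.4207)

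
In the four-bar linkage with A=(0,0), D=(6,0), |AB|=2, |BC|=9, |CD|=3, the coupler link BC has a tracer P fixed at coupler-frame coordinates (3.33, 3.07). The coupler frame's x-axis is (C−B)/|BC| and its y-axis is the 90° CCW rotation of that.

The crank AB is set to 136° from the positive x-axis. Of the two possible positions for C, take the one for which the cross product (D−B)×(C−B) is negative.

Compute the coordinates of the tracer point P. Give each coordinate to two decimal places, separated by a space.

A=(0,0), D=(6.00,0)
B = A + 2.00·(cos136°, sin136°) = (-1.4387, 1.3893)
|BD| = 7.5673
circle(B,9.00) ∩ circle(D,3.00): a=8.5410, h=2.8376
  candidates: C₊=(7.4781,2.6106) cross=21.473; C₋=(6.4361,-2.9681) cross=-21.473
  mode - wants cross < 0 → take C=(6.4361,-2.9681) (cross=-21.473)
ex = (C−B)/|BC| = (0.8750,-0.4842); ey = (0.4842,0.8750)
P = B + 3.33·ex + 3.07·ey = (2.9614,2.4632)

2.96 2.46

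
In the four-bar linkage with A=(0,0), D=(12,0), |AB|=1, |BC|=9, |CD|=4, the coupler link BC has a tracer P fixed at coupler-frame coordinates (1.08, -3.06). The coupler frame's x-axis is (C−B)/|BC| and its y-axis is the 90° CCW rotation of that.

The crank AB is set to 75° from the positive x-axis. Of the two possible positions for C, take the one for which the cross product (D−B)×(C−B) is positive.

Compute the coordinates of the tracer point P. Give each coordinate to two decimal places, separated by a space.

A=(0,0), D=(12.00,0)
B = A + 1.00·(cos75°, sin75°) = (0.2588, 0.9659)
|BD| = 11.7808
circle(B,9.00) ∩ circle(D,4.00): a=8.6491, h=2.4885
  candidates: C₊=(9.0829,2.7368) cross=29.316; C₋=(8.6748,-2.2233) cross=-29.316
  mode + wants cross > 0 → take C=(9.0829,2.7368) (cross=29.316)
ex = (C−B)/|BC| = (0.9804,0.1968); ey = (-0.1968,0.9804)
P = B + 1.08·ex + -3.06·ey = (1.9198,-1.8217)

1.92 -1.82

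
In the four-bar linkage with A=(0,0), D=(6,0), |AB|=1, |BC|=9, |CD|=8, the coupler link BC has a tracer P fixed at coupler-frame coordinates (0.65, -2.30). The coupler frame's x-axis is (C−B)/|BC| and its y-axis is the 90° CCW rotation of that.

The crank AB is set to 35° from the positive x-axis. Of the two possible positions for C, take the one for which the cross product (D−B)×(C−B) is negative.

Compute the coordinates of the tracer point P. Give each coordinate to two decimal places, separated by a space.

A=(0,0), D=(6.00,0)
B = A + 1.00·(cos35°, sin35°) = (0.8192, 0.5736)
|BD| = 5.2125
circle(B,9.00) ∩ circle(D,8.00): a=4.2369, h=7.9403
  candidates: C₊=(5.9041,7.9994) cross=41.389; C₋=(4.1566,-7.7847) cross=-41.389
  mode - wants cross < 0 → take C=(4.1566,-7.7847) (cross=-41.389)
ex = (C−B)/|BC| = (0.3708,-0.9287); ey = (0.9287,0.3708)
P = B + 0.65·ex + -2.30·ey = (-1.0758,-0.8830)

-1.08 -0.88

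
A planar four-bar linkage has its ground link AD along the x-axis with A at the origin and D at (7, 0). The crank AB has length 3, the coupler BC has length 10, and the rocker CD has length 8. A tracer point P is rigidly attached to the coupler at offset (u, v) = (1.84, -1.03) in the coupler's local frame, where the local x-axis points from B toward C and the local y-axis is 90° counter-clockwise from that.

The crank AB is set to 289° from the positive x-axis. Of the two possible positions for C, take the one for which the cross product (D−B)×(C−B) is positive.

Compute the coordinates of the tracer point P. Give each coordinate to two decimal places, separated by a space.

A=(0,0), D=(7.00,0)
B = A + 3.00·(cos289°, sin289°) = (0.9767, -2.8366)
|BD| = 6.6578
circle(B,10.00) ∩ circle(D,8.00): a=6.0325, h=7.9755
  candidates: C₊=(3.0363,6.9490) cross=53.099; C₋=(9.8323,-7.4819) cross=-53.099
  mode + wants cross > 0 → take C=(3.0363,6.9490) (cross=53.099)
ex = (C−B)/|BC| = (0.2060,0.9786); ey = (-0.9786,0.2060)
P = B + 1.84·ex + -1.03·ey = (2.3636,-1.2481)

2.36 -1.25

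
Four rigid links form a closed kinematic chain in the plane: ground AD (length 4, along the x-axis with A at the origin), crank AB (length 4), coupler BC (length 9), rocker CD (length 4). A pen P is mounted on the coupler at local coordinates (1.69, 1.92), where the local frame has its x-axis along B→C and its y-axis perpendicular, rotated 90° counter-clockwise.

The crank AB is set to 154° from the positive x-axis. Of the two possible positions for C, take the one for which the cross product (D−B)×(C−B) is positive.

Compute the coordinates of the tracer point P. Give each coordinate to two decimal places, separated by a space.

-2.39 4.01

A=(0,0), D=(4.00,0)
B = A + 4.00·(cos154°, sin154°) = (-3.5952, 1.7535)
|BD| = 7.7950
circle(B,9.00) ∩ circle(D,4.00): a=8.0668, h=3.9907
  candidates: C₊=(5.1626,3.8273) cross=31.108; C₋=(3.3672,-3.9496) cross=-31.108
  mode + wants cross > 0 → take C=(5.1626,3.8273) (cross=31.108)
ex = (C−B)/|BC| = (0.9731,0.2304); ey = (-0.2304,0.9731)
P = B + 1.69·ex + 1.92·ey = (-2.3931,4.0112)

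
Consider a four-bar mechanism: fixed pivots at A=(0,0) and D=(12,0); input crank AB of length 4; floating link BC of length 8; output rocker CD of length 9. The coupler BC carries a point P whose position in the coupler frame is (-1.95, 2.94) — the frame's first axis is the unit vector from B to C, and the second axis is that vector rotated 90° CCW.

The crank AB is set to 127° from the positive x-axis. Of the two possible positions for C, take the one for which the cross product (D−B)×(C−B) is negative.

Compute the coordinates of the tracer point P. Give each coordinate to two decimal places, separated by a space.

-1.75 6.66

A=(0,0), D=(12.00,0)
B = A + 4.00·(cos127°, sin127°) = (-2.4073, 3.1945)
|BD| = 14.7572
circle(B,8.00) ∩ circle(D,9.00): a=6.8026, h=4.2101
  candidates: C₊=(5.1454,5.8322) cross=62.129; C₋=(3.3227,-2.3883) cross=-62.129
  mode - wants cross < 0 → take C=(3.3227,-2.3883) (cross=-62.129)
ex = (C−B)/|BC| = (0.7162,-0.6979); ey = (0.6979,0.7162)
P = B + -1.95·ex + 2.94·ey = (-1.7522,6.6611)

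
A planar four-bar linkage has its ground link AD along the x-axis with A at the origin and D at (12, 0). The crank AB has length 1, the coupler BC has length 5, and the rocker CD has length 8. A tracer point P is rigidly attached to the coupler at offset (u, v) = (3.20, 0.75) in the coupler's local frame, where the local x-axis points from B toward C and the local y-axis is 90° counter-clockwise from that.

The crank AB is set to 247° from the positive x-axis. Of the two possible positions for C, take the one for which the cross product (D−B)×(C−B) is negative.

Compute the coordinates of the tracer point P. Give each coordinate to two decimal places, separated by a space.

2.89 -1.17

A=(0,0), D=(12.00,0)
B = A + 1.00·(cos247°, sin247°) = (-0.3907, -0.9205)
|BD| = 12.4249
circle(B,5.00) ∩ circle(D,8.00): a=4.6430, h=1.8554
  candidates: C₊=(4.1021,1.2738) cross=23.053; C₋=(4.3770,-2.4268) cross=-23.053
  mode - wants cross < 0 → take C=(4.3770,-2.4268) (cross=-23.053)
ex = (C−B)/|BC| = (0.9535,-0.3013); ey = (0.3013,0.9535)
P = B + 3.20·ex + 0.75·ey = (2.8865,-1.1694)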